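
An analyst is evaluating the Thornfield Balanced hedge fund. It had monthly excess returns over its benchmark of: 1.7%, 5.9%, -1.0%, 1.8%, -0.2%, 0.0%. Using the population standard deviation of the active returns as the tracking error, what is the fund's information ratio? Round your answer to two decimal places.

r̄ = (1.7 + 5.9 − 1 + 1.8 − 0.2 + 0) / 6 = 8.20 / 6 = 1.3667%
Population σ = √[Σ(r − r̄)² / 6] = √[30.7733 / 6] = √5.1289 = 2.2647%
IR = r̄ / tracking error = 1.3667 / 2.2647 = 0.6035

0.60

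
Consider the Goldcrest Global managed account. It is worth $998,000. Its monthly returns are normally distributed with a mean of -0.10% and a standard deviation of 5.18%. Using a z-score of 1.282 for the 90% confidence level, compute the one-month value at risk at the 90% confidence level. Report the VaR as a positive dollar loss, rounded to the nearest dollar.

$67,273

Return at the 90% tail: μ − z·σ = -0.10% − 1.282 × 5.18% = -0.1 − 6.64076 = -6.74076%
VaR = −(-6.74076%) × $998,000 = 6.74076% × $998,000 = $67,273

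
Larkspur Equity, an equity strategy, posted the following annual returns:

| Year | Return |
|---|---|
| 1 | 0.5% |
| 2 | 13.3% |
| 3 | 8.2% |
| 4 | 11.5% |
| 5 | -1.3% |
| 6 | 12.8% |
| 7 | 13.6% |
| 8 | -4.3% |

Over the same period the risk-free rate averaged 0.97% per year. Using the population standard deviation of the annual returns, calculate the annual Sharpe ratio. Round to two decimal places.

r̄ = (0.5 + 13.3 + 8.2 + 11.5 − 1.3 + 12.8 + 13.6 − 4.3) / 8 = 6.7875%
Population σ = √[Σ(r − r̄)² / 8] = √[377.0488 / 8] = √47.1311 = 6.8652%
Sharpe = (r̄ − rf) / σ = (6.7875 − 0.97) / 6.8652 = 5.8175 / 6.8652 = 0.8474

0.85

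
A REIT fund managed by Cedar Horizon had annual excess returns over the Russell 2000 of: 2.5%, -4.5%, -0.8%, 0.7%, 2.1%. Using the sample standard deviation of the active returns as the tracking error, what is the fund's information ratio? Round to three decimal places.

Mean return μ = 0.00 / 5 = 0.0000%
Σ(r − μ)² = (2.5 − 0.0000)² + (-4.5 − 0.0000)² + (-0.8 − 0.0000)² + … = 32.0400
sample σ = √(32.0400 / 4) = √8.0100 = 2.8302%
IR = μ / tracking error = 0.0000 / 2.8302 = 0.0000

0.000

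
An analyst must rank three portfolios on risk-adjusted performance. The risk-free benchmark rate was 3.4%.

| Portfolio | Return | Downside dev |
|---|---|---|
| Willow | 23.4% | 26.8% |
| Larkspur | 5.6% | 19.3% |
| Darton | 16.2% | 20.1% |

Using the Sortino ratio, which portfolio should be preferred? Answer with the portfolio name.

Willow: Sortino ratio = (23.4% − 3.4%) / 26.8% = 0.746
Larkspur: Sortino ratio = (5.6% − 3.4%) / 19.3% = 0.114
Darton: Sortino ratio = (16.2% − 3.4%) / 20.1% = 0.637
Highest: Willow (0.746).

Willow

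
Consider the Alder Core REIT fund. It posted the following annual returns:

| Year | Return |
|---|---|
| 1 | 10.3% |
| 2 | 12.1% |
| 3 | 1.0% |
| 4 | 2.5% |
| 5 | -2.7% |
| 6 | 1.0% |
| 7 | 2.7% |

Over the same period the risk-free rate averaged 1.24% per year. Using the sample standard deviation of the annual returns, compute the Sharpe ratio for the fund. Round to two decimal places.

r̄ = (10.3 + 12.1 + 1 + 2.5 − 2.7 + 1 + 2.7) / 7 = 26.90 / 7 = 3.8429%
Sample std dev = √[171.9571 / 6] = 5.3535%
Sharpe = (r̄ − rf) / σ = (3.8429 − 1.24) / 5.3535 = 2.6029 / 5.3535 = 0.4862

0.49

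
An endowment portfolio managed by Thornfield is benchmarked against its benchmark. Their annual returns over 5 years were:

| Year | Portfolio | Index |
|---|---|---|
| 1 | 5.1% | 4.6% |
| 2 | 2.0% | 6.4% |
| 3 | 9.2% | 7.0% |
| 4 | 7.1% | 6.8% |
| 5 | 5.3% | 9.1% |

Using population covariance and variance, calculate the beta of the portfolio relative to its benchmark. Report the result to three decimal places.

0.250

r̄p = 5.7400%,  r̄m = 6.7800%
Cov = Σ(rp − r̄p)(rm − r̄m) / 5 = 0.5168
Var(rm) = Σ(rm − r̄m)² / 5 = 2.0656
β = Cov / Var = 0.5168 / 2.0656 = 0.2502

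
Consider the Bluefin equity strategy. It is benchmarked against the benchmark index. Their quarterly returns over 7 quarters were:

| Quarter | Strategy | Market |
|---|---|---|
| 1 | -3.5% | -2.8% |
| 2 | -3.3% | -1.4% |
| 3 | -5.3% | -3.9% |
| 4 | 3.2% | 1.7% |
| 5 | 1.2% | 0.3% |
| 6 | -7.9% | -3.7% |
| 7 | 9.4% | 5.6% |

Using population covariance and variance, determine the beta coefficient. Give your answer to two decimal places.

1.69

r̄p = -0.8857%,  r̄m = -0.6000%
Cov = Σ(rp − r̄p)(rm − r̄m) / 7 = 17.0057
Var(rm) = Σ(rm − r̄m)² / 7 = 10.0743
β = Cov / Var = 17.0057 / 10.0743 = 1.6880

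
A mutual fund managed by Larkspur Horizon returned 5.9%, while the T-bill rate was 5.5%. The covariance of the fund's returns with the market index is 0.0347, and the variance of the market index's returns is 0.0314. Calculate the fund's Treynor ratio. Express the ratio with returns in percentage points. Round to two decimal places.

0.36

β = Cov / Var = 0.0347 / 0.0314 = 1.1051
Treynor = (Rp − Rf) / β = (5.9% − 5.5%) / 1.1051 = 0.40 / 1.1051 = 0.3620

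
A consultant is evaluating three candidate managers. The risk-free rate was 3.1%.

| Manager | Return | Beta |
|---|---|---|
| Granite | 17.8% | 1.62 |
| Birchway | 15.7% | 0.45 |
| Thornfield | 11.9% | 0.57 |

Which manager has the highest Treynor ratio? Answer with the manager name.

Granite: Treynor = (17.8% − 3.1%) / 1.62 = 9.074
Birchway: Treynor = (15.7% − 3.1%) / 0.45 = 28.000
Thornfield: Treynor = (11.9% − 3.1%) / 0.57 = 15.439
Highest: Birchway (28.000).

Birchway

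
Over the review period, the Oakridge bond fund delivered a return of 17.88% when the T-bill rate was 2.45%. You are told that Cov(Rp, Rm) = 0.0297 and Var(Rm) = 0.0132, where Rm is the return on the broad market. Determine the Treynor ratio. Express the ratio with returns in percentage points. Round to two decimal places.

6.86

β = Cov / Var = 0.0297 / 0.0132 = 2.2500
Treynor = (Rp − Rf) / β = (17.88% − 2.45%) / 2.2500 = 15.43 / 2.2500 = 6.8578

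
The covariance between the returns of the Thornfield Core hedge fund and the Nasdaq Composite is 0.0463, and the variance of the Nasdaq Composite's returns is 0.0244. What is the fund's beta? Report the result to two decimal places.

β = Cov(Rp, Rm) / Var(Rm) = 0.0463 / 0.0244 = 1.8975

1.90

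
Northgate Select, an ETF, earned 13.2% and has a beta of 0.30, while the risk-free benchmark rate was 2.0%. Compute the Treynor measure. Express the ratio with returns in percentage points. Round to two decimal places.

37.33

Treynor = (Rp − Rf) / β = (13.2% − 2.0%) / 0.30 = 11.20 / 0.30 = 37.3333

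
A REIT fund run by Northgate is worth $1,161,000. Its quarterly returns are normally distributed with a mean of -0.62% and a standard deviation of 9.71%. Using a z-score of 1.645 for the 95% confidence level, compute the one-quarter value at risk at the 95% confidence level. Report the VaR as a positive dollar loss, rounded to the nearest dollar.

Return at the 95% tail: μ − z·σ = -0.62% − 1.645 × 9.71% = -0.62 − 15.97295 = -16.59295%
VaR = −(-16.59295%) × $1,161,000 = 16.59295% × $1,161,000 = $192,644

$192,644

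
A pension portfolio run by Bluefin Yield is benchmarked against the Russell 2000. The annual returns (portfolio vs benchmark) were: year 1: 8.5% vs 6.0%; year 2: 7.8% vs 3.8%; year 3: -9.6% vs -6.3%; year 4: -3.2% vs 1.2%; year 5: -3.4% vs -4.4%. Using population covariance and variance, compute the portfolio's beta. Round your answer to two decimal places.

1.37

r̄p = 0.0200%,  r̄m = 0.0600%
Cov = Σ(rp − r̄p)(rm − r̄m) / 5 = 30.4468
Var(rm) = Σ(rm − r̄m)² / 5 = 22.1824
β = Cov / Var = 30.4468 / 22.1824 = 1.3726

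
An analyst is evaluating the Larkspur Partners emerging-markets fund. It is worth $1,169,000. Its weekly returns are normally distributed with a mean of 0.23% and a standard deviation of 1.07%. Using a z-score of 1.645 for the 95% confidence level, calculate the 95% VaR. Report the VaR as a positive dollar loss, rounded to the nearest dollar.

$17,887

Return at the 95% tail: μ − z·σ = 0.23% − 1.645 × 1.07% = 0.23 − 1.76015 = -1.53015%
VaR = −(-1.53015%) × $1,169,000 = 1.53015% × $1,169,000 = $17,887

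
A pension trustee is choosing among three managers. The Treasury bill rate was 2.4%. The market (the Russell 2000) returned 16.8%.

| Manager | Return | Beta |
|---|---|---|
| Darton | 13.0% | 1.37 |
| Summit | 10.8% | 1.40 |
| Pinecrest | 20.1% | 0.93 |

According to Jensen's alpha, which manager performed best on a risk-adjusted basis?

Pinecrest

Darton: α = 13.0% − [2.4% + 1.37 × (16.8% − 2.4%)] = -9.128
Summit: α = 10.8% − [2.4% + 1.40 × (16.8% − 2.4%)] = -11.760
Pinecrest: α = 20.1% − [2.4% + 0.93 × (16.8% − 2.4%)] = 4.308
Highest: Pinecrest (4.308).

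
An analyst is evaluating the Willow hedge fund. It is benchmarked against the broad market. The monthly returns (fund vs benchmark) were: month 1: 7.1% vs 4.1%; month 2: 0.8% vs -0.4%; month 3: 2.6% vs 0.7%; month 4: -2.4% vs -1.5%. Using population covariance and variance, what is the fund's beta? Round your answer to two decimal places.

r̄p = 2.0250%,  r̄m = 0.7250%
Cov = Σ(rp − r̄p)(rm − r̄m) / 4 = 7.0844
Var(rm) = Σ(rm − r̄m)² / 4 = 4.4019
β = Cov / Var = 7.0844 / 4.4019 = 1.6094

1.61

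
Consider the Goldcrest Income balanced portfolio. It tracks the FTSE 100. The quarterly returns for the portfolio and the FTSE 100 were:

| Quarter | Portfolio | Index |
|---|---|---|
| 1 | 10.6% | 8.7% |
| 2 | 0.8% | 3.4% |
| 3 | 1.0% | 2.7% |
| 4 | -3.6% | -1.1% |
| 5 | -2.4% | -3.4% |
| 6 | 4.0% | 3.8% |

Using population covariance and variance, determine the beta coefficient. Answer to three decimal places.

1.134

r̄p = 1.7333%,  r̄m = 2.3500%
Cov = Σ(rp − r̄p)(rm − r̄m) / 6 = 16.7533
Var(rm) = Σ(rm − r̄m)² / 6 = 14.7692
β = Cov / Var = 16.7533 / 14.7692 = 1.1343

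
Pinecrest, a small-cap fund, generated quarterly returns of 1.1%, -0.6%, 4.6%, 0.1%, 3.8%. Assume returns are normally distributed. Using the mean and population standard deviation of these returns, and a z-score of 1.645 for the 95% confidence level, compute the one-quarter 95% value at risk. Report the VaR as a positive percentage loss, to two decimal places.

Mean return μ = 9.00 / 5 = 1.8000%
Σ(r − μ)² = (1.1 − 1.8000)² + (-0.6 − 1.8000)² + (4.6 − 1.8000)² + … = 20.9800
σ = √[20.9800 / 5] = 2.0484%
VaR = −(μ − z·σ) = −(1.8000 − 1.645 × 2.0484) = −(-1.5696) = 1.5696%

1.57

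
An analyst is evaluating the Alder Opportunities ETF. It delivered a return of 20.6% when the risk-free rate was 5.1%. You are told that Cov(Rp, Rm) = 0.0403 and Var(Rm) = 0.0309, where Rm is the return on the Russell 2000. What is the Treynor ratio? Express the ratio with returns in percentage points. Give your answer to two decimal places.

11.88

β = Cov / Var = 0.0403 / 0.0309 = 1.3042
Treynor = (Rp − Rf) / β = (20.6% − 5.1%) / 1.3042 = 15.50 / 1.3042 = 11.8847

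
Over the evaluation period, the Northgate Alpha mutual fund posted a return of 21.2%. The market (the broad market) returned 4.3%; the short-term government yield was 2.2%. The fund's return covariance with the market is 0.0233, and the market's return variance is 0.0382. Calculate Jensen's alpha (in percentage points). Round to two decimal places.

β = Cov / Var = 0.0233 / 0.0382 = 0.6099
E[R] = Rf + β(Rm − Rf) = 2.2% + 0.6099 × (4.3% − 2.2%) = 3.4808%
α = Rp − E[R] = 21.2% − 3.4808% = 17.7192

17.72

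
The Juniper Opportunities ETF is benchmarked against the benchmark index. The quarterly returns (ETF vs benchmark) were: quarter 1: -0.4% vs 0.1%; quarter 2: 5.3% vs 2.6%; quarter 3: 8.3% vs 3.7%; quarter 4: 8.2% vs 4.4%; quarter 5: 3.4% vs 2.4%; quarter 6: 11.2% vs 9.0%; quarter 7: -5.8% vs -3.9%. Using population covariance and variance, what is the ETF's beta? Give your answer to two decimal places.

1.42

r̄p = 4.3143%,  r̄m = 2.6143%
Cov = Σ(rp − r̄p)(rm − r̄m) / 7 = 19.0227
Var(rm) = Σ(rm − r̄m)² / 7 = 13.4212
β = Cov / Var = 19.0227 / 13.4212 = 1.4174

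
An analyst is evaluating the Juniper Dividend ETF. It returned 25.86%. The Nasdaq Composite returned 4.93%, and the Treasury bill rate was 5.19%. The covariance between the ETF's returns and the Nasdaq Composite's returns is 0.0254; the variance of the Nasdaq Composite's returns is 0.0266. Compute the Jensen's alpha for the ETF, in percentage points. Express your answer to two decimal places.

20.92

β = Cov / Var = 0.0254 / 0.0266 = 0.9549
E[R] = Rf + β(Rm − Rf) = 5.19% + 0.9549 × (4.93% − 5.19%) = 4.9417%
α = Rp − E[R] = 25.86% − 4.9417% = 20.9183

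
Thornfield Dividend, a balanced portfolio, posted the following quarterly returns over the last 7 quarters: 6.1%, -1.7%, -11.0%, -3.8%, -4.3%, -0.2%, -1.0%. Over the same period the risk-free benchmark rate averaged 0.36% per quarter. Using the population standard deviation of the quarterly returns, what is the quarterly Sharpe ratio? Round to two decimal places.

-0.55

r̄ = (6.1 − 1.7 − 11 − 3.8 − 4.3 − 0.2 − 1) / 7 = -2.2714%
Σ(r − r̄)² = (6.1 − (-2.2714))² + (-1.7 − (-2.2714))² + (-11 − (-2.2714))² + … = 158.9543
σ = √[158.9543 / 7] = 4.7653%
Sharpe = (r̄ − rf) / σ = (-2.2714 − 0.36) / 4.7653 = -2.6314 / 4.7653 = -0.5522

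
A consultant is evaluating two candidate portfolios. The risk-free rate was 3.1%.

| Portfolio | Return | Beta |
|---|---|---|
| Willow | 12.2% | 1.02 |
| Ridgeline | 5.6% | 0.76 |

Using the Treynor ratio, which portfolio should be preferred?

Willow: Treynor = (12.2% − 3.1%) / 1.02 = 8.922
Ridgeline: Treynor = (5.6% − 3.1%) / 0.76 = 3.289
Highest: Willow (8.922).

Willow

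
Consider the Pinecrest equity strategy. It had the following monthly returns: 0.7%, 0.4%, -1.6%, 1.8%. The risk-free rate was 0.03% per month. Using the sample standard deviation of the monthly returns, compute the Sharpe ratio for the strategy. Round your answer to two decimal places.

0.21

Mean return r̄ = 1.30 / 4 = 0.3250%
Σ(r − r̄)² = (0.7 − 0.3250)² + (0.4 − 0.3250)² + … = 6.0275
sample σ = √(6.0275 / 3) = √2.0092 = 1.4175%
Sharpe = (r̄ − rf) / σ = (0.3250 − 0.03) / 1.4175 = 0.2950 / 1.4175 = 0.2081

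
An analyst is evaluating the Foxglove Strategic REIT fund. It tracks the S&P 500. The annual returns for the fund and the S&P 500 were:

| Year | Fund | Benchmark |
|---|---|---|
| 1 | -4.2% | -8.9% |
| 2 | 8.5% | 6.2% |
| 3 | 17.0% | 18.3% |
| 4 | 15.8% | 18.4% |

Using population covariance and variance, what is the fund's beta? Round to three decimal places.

0.750

r̄p = 9.2750%,  r̄m = 8.5000%
Cov = Σ(rp − r̄p)(rm − r̄m) / 4 = 94.1375
Var(rm) = Σ(rm − r̄m)² / 4 = 125.5250
β = Cov / Var = 94.1375 / 125.5250 = 0.7500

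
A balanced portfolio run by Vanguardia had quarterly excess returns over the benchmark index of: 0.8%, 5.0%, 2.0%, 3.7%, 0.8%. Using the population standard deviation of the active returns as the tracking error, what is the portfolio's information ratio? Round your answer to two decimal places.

1.49

r̄ = (0.8 + 5 + 2 + 3.7 + 0.8) / 5 = 12.30 / 5 = 2.4600%
Population σ = √[Σ(r − r̄)² / 5] = √[13.7120 / 5] = √2.7424 = 1.6560%
IR = r̄ / tracking error = 2.4600 / 1.6560 = 1.4855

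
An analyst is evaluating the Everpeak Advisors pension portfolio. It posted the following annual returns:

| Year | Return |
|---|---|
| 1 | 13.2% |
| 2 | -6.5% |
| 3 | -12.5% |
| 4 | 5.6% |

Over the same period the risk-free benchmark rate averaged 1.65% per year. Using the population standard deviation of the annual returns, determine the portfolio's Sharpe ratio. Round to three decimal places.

μ = (13.2 − 6.5 − 12.5 + 5.6) / 4 = -0.20 / 4 = -0.0500%
Σ(r − μ)² = (13.2 − (-0.0500))² + (-6.5 − (-0.0500))² + … = 404.0900
population σ = √(404.0900 / 4) = √101.0225 = 10.0510%
Sharpe = (μ − rf) / σ = (-0.0500 − 1.65) / 10.0510 = -1.7000 / 10.0510 = -0.1691

-0.169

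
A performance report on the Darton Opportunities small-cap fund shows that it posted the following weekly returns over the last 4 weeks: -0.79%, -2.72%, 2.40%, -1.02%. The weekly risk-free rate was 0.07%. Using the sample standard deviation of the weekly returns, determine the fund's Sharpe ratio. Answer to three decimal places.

-0.282

r̄ = (-0.79 − 2.72 + 2.4 − 1.02) / 4 = -0.5325%
Σ(r − r̄)² = (-0.79 − (-0.5325))² + (-2.72 − (-0.5325))² + … = 13.6887
σ = √[13.6887 / 3] = 2.1361%
Sharpe = (r̄ − rf) / σ = (-0.5325 − 0.07) / 2.1361 = -0.6025 / 2.1361 = -0.2821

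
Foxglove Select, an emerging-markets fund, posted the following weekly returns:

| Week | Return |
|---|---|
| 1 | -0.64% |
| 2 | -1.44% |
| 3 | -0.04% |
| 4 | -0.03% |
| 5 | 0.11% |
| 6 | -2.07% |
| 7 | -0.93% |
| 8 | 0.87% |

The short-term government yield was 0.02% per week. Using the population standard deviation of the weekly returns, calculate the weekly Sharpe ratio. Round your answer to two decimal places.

Mean return r̄ = -4.170 / 8 = -0.5213%
Σ(r − r̄)² = (-0.64 − (-0.5213))² + (-1.44 − (-0.5213))² + … = 6.2309
σ = √[6.2309 / 8] = 0.8825%
Sharpe = (r̄ − rf) / σ = (-0.5213 − 0.02) / 0.8825 = -0.5413 / 0.8825 = -0.6134

-0.61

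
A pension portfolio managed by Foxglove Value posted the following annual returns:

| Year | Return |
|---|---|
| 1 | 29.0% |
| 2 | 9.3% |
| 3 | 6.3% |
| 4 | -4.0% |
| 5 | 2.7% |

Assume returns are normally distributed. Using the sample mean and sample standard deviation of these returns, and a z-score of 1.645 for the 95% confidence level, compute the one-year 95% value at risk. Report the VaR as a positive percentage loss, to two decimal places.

μ = (29 + 9.3 + 6.3 − 4 + 2.7) / 5 = 8.6600%
Sample σ = √[Σ(r − μ)² / 4] = √[615.4920 / 4] = √153.8730 = 12.4046%
VaR = −(μ − z·σ) = −(8.6600 − 1.645 × 12.4046) = −(-11.7456) = 11.7456%

11.75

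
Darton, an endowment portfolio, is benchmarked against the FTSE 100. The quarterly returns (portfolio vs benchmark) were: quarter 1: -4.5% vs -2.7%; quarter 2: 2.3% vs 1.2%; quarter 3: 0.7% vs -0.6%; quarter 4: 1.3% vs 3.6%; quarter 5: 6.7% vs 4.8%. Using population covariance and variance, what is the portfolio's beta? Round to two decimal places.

r̄p = 1.3000%,  r̄m = 1.2600%
Cov = Σ(rp − r̄p)(rm − r̄m) / 5 = 8.6280
Var(rm) = Σ(rm − r̄m)² / 5 = 7.4304
β = Cov / Var = 8.6280 / 7.4304 = 1.1612

1.16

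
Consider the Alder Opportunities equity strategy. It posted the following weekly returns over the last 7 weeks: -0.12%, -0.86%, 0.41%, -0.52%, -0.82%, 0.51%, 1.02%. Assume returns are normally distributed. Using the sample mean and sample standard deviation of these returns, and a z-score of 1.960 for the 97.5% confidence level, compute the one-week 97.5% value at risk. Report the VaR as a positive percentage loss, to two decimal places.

Mean return r̄ = -0.380 / 7 = -0.0543%
Σ(r − r̄)² = (-0.12 − (-0.0543))² + (-0.86 − (-0.0543))² + … = 3.1448
σ = √[3.1448 / 6] = 0.7240%
VaR = −(r̄ − z·σ) = −(-0.0543 − 1.960 × 0.7240) = −(-1.4733) = 1.4733%

1.47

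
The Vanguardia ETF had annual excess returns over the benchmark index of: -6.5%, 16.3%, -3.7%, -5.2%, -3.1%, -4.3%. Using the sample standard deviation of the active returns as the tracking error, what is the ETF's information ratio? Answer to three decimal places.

-0.126

Mean return r̄ = -6.50 / 6 = -1.0833%
Σ(r − r̄)² = (-6.5 − (-1.0833))² + (16.3 − (-1.0833))² + … = 369.7283
sample σ = √(369.7283 / 5) = √73.9457 = 8.5992%
IR = r̄ / tracking error = -1.0833 / 8.5992 = -0.1260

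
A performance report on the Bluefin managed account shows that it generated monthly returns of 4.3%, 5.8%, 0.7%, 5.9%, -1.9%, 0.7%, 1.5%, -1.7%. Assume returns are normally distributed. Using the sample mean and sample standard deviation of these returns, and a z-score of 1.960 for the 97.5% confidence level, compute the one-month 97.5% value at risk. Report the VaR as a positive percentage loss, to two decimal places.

4.17

r̄ = (4.3 + 5.8 + 0.7 + 5.9 − 1.9 + 0.7 + 1.5 − 1.7) / 8 = 15.30 / 8 = 1.9125%
Sample σ = √[Σ(r − r̄)² / 7] = √[67.4088 / 7] = √9.6298 = 3.1032%
VaR = −(r̄ − z·σ) = −(1.9125 − 1.960 × 3.1032) = −(-4.1698) = 4.1698%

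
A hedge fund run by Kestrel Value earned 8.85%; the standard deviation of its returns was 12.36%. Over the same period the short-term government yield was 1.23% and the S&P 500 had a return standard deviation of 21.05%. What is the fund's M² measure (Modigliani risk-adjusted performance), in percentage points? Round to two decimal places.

Sharpe = (Rp − Rf) / σp = (8.85% − 1.23%) / 12.36% = 0.6165
M² = Rf + Sharpe × σm = 1.23% + 0.6165 × 21.05% = 14.2073%

14.21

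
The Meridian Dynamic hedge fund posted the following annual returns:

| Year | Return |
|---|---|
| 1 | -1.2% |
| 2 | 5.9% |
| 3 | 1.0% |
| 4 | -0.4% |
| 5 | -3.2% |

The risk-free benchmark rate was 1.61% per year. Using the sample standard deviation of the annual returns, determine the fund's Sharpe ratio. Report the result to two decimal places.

Mean return μ = 2.10 / 5 = 0.4200%
Σ(r − μ)² = 46.7680; sample σ = √(46.7680/4) = 3.4194%
Sharpe = (μ − rf) / σ = (0.4200 − 1.61) / 3.4194 = -1.1900 / 3.4194 = -0.3480

-0.35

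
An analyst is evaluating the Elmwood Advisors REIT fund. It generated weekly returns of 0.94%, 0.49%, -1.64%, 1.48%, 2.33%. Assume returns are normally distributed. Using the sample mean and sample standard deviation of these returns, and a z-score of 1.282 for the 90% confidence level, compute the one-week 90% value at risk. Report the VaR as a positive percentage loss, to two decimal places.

1.19

Mean return r̄ = 3.600 / 5 = 0.7200%
Sample std dev = √[8.8406 / 4] = 1.4867%
VaR = −(r̄ − z·σ) = −(0.7200 − 1.282 × 1.4867) = −(-1.1859) = 1.1859%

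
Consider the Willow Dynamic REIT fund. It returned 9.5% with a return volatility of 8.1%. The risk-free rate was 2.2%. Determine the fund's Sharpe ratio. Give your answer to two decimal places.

0.90

Sharpe = (Rp − Rf) / σp = (9.5% − 2.2%) / 8.1% = 7.30% / 8.1% = 0.9012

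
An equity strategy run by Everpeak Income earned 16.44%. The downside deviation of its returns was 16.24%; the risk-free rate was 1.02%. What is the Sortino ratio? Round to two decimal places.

Sortino = (Rp − Rf) / σd = (16.44% − 1.02%) / 16.24% = 15.42% / 16.24% = 0.9495

0.95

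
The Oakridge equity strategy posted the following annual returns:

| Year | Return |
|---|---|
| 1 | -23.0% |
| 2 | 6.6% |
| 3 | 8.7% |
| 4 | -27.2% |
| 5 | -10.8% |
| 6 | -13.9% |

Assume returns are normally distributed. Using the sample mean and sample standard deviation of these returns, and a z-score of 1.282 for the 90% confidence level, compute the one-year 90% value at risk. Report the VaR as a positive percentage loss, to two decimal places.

μ = (-23 + 6.6 + 8.7 − 27.2 − 10.8 − 13.9) / 6 = -59.60 / 6 = -9.9333%
Σ(r − μ)² = (-23 − (-9.9333))² + (6.6 − (-9.9333))² + (8.7 − (-9.9333))² + … = 1105.9133
σ = √[1105.9133 / 5] = 14.8722%
VaR = −(μ − z·σ) = −(-9.9333 − 1.282 × 14.8722) = −(-28.9995) = 28.9995%

29.00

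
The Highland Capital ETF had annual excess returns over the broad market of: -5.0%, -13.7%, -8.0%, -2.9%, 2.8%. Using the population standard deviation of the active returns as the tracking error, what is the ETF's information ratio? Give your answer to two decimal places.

-0.98

μ = (-5 − 13.7 − 8 − 2.9 + 2.8) / 5 = -5.3600%
Σ(r − μ)² = (-5 − (-5.3600))² + (-13.7 − (-5.3600))² + (-8 − (-5.3600))² + … = 149.2920
population σ = √(149.2920 / 5) = √29.8584 = 5.4643%
IR = μ / tracking error = -5.3600 / 5.4643 = -0.9809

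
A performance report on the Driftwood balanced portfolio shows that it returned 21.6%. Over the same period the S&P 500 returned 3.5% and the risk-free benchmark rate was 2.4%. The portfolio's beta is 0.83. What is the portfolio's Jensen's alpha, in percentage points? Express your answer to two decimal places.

18.29

CAPM expected return = Rf + β(Rm − Rf) = 2.4% + 0.83 × (3.5% − 2.4%) = 2.4 + 0.83 × 1.10 = 3.3130%
Jensen's α = Rp − E[R] = 21.6% − 3.3130% = 18.2870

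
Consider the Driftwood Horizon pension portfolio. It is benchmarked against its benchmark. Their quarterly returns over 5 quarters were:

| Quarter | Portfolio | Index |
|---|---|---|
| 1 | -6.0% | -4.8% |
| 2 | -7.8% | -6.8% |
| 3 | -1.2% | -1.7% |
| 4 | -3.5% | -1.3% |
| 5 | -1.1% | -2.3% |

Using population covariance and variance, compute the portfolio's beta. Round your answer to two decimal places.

1.12

r̄p = -3.9200%,  r̄m = -3.3800%
Cov = Σ(rp − r̄p)(rm − r̄m) / 5 = 4.9424
Var(rm) = Σ(rm − r̄m)² / 5 = 4.4056
β = Cov / Var = 4.9424 / 4.4056 = 1.1218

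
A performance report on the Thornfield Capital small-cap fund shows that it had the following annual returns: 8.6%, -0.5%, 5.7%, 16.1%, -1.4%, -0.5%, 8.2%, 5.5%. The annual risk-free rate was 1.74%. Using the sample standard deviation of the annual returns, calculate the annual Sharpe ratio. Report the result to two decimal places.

μ = (8.6 − 0.5 + 5.7 + 16.1 − 1.4 − 0.5 + 8.2 + 5.5) / 8 = 41.70 / 8 = 5.2125%
Σ(r − μ)² = (8.6 − 5.2125)² + (-0.5 − 5.2125)² + … = 248.2488
σ = √[248.2488 / 7] = 5.9552%
Sharpe = (μ − rf) / σ = (5.2125 − 1.74) / 5.9552 = 3.4725 / 5.9552 = 0.5831

0.58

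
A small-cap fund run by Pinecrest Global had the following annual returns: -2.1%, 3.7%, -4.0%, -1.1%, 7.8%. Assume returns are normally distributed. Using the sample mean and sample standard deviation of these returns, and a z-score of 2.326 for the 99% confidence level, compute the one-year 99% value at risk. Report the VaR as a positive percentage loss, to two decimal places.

Mean return r̄ = 4.30 / 5 = 0.8600%
Σ(r − r̄)² = (-2.1 − 0.8600)² + (3.7 − 0.8600)² + … = 92.4520
sample σ = √(92.4520 / 4) = √23.1130 = 4.8076%
VaR = −(r̄ − z·σ) = −(0.8600 − 2.326 × 4.8076) = −(-10.3225) = 10.3225%

10.32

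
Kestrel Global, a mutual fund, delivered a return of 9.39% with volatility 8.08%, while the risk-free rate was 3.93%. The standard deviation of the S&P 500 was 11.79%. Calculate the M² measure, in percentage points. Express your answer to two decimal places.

11.90

Sharpe = (Rp − Rf) / σp = (9.39% − 3.93%) / 8.08% = 0.6757
M² = Rf + Sharpe × σm = 3.93% + 0.6757 × 11.79% = 11.8965%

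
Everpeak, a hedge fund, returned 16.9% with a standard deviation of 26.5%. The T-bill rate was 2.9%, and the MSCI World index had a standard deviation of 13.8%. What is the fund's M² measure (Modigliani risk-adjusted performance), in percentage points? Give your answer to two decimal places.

10.19

Sharpe = (Rp − Rf) / σp = (16.9% − 2.9%) / 26.5% = 0.5283
M² = Rf + Sharpe × σm = 2.9% + 0.5283 × 13.8% = 10.1905%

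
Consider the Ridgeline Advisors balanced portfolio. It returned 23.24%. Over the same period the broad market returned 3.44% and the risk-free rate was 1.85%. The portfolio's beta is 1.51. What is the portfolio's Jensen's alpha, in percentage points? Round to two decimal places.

CAPM expected return = Rf + β(Rm − Rf) = 1.85% + 1.51 × (3.44% − 1.85%) = 1.85 + 1.51 × 1.59 = 4.2509%
Jensen's α = Rp − E[R] = 23.24% − 4.2509% = 18.9891

18.99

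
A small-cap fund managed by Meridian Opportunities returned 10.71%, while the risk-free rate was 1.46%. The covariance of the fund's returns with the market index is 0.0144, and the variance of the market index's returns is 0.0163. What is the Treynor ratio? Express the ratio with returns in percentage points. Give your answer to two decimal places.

10.47

β = Cov / Var = 0.0144 / 0.0163 = 0.8834
Treynor = (Rp − Rf) / β = (10.71% − 1.46%) / 0.8834 = 9.25 / 0.8834 = 10.4709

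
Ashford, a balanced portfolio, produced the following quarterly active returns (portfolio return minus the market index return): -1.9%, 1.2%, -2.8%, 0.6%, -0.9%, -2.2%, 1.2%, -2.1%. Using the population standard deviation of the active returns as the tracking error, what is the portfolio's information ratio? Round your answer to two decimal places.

r̄ = (-1.9 + 1.2 − 2.8 + 0.6 − 0.9 − 2.2 + 1.2 − 2.1) / 8 = -0.8625%
Σ(r − r̄)² = (-1.9 − (-0.8625))² + (1.2 − (-0.8625))² + (-2.8 − (-0.8625))² + … = 18.7988
σ = √[18.7988 / 8] = 1.5329%
IR = r̄ / tracking error = -0.8625 / 1.5329 = -0.5627

-0.56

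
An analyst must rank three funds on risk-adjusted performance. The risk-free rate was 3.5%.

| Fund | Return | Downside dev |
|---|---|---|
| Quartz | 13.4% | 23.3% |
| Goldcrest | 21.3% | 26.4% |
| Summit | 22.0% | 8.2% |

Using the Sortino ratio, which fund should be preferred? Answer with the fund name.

Quartz: Sortino ratio = (13.4% − 3.5%) / 23.3% = 0.425
Goldcrest: Sortino ratio = (21.3% − 3.5%) / 26.4% = 0.674
Summit: Sortino ratio = (22.0% − 3.5%) / 8.2% = 2.256
Highest: Summit (2.256).

Summit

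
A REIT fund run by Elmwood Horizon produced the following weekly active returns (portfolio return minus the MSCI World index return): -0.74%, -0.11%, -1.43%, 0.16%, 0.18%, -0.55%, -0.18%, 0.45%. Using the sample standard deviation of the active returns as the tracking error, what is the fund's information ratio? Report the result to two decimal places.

Mean return r̄ = -2.220 / 8 = -0.2775%
Sample std dev = √[2.5840 / 7] = 0.6076%
IR = r̄ / tracking error = -0.2775 / 0.6076 = -0.4567

-0.46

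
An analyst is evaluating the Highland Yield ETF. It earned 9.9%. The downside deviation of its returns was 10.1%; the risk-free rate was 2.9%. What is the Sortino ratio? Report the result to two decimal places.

0.69

Sortino = (Rp − Rf) / σd = (9.9% − 2.9%) / 10.1% = 7.00% / 10.1% = 0.6931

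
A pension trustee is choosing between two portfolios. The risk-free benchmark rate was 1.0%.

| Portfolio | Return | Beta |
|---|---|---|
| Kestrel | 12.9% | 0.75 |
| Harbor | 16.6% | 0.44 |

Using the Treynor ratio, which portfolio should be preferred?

Harbor

Kestrel: Treynor = (12.9% − 1.0%) / 0.75 = 15.867
Harbor: Treynor = (16.6% − 1.0%) / 0.44 = 35.455
Highest: Harbor (35.455).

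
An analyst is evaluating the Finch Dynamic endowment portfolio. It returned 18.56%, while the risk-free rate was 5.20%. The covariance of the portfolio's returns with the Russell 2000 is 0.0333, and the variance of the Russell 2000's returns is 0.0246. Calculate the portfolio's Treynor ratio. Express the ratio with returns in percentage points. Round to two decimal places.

β = Cov / Var = 0.0333 / 0.0246 = 1.3537
Treynor = (Rp − Rf) / β = (18.56% − 5.20%) / 1.3537 = 13.36 / 1.3537 = 9.8692

9.87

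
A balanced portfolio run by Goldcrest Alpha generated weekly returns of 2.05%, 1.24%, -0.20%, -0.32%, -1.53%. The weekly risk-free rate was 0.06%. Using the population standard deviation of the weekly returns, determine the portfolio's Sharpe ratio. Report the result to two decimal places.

Mean return μ = 1.240 / 5 = 0.2480%
Population σ = √[Σ(r − μ)² / 5] = √[7.9159 / 5] = √1.5832 = 1.2583%
Sharpe = (μ − rf) / σ = (0.2480 − 0.06) / 1.2583 = 0.1880 / 1.2583 = 0.1494

0.15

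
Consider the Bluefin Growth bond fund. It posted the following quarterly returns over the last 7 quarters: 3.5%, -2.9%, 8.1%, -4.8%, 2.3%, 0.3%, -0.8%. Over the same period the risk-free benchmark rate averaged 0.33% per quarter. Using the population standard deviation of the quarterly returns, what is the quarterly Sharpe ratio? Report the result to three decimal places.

0.122

r̄ = (3.5 − 2.9 + 8.1 − 4.8 + 2.3 + 0.3 − 0.8) / 7 = 5.70 / 7 = 0.8143%
Population std dev = √[110.6886 / 7] = 3.9765%
Sharpe = (r̄ − rf) / σ = (0.8143 − 0.33) / 3.9765 = 0.4843 / 3.9765 = 0.1218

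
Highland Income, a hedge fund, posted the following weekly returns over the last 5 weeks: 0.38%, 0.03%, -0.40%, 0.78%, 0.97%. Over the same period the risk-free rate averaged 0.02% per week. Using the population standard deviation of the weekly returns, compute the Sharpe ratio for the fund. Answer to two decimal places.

r̄ = (0.38 + 0.03 − 0.4 + 0.78 + 0.97) / 5 = 0.3520%
Σ(r − r̄)² = 1.2351; population σ = √(1.2351/5) = 0.4970%
Sharpe = (r̄ − rf) / σ = (0.3520 − 0.02) / 0.4970 = 0.3320 / 0.4970 = 0.6680

0.67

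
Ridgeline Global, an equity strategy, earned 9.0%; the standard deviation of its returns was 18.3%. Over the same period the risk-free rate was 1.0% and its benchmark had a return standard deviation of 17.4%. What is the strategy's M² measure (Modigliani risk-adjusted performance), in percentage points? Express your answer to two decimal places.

8.61

Sharpe = (Rp − Rf) / σp = (9.0% − 1.0%) / 18.3% = 0.4372
M² = Rf + Sharpe × σm = 1.0% + 0.4372 × 17.4% = 8.6073%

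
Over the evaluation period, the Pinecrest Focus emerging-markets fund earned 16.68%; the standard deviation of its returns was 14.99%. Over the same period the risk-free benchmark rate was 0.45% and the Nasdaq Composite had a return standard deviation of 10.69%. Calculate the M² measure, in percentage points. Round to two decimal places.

Sharpe = (Rp − Rf) / σp = (16.68% − 0.45%) / 14.99% = 1.0827
M² = Rf + Sharpe × σm = 0.45% + 1.0827 × 10.69% = 12.0241%

12.02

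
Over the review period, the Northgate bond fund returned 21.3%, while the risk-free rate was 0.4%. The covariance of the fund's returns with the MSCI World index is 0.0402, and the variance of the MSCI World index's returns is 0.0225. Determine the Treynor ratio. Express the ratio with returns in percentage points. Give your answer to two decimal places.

11.70

β = Cov / Var = 0.0402 / 0.0225 = 1.7867
Treynor = (Rp − Rf) / β = (21.3% − 0.4%) / 1.7867 = 20.90 / 1.7867 = 11.6975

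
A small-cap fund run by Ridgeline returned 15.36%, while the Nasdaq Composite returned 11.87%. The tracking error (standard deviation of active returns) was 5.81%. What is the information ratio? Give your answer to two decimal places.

0.60

IR = (Rp − Rb) / TE = (15.36% − 11.87%) / 5.81% = 3.49% / 5.81% = 0.6007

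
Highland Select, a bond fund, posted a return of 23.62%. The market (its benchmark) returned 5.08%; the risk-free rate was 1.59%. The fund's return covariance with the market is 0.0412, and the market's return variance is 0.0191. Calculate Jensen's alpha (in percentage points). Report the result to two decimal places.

β = Cov / Var = 0.0412 / 0.0191 = 2.1571
E[R] = Rf + β(Rm − Rf) = 1.59% + 2.1571 × (5.08% − 1.59%) = 9.1183%
α = Rp − E[R] = 23.62% − 9.1183% = 14.5017

14.50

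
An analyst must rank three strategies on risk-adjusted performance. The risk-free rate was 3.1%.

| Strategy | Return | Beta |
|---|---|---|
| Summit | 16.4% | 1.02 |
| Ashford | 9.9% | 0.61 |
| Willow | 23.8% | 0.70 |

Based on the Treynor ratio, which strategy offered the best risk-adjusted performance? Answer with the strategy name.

Willow

Summit: Treynor = (16.4% − 3.1%) / 1.02 = 13.039
Ashford: Treynor = (9.9% − 3.1%) / 0.61 = 11.148
Willow: Treynor = (23.8% − 3.1%) / 0.70 = 29.571
Highest: Willow (29.571).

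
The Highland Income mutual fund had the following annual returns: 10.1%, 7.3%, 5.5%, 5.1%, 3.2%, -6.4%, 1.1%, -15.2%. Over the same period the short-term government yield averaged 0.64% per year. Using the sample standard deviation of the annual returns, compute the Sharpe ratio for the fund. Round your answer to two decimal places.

Mean return r̄ = 10.70 / 8 = 1.3375%
Σ(r − r̄)² = (10.1 − 1.3375)² + (7.3 − 1.3375)² + … = 480.6988
σ = √[480.6988 / 7] = 8.2868%
Sharpe = (r̄ − rf) / σ = (1.3375 − 0.64) / 8.2868 = 0.6975 / 8.2868 = 0.0842

0.08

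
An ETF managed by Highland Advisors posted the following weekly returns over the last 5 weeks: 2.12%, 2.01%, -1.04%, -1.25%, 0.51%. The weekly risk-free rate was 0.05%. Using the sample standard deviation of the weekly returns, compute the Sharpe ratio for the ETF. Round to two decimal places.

Mean return μ = 2.350 / 5 = 0.4700%
Σ(r − μ)² = (2.12 − 0.4700)² + (2.01 − 0.4700)² + … = 10.3342
sample σ = √(10.3342 / 4) = √2.5836 = 1.6074%
Sharpe = (μ − rf) / σ = (0.4700 − 0.05) / 1.6074 = 0.4200 / 1.6074 = 0.2613

0.26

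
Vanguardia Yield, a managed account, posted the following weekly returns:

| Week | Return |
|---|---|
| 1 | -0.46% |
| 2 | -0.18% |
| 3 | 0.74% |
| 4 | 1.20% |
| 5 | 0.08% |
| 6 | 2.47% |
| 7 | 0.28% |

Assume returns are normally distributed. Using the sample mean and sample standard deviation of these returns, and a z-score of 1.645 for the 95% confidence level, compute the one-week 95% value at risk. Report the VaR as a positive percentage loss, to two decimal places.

μ = (-0.46 − 0.18 + 0.74 + 1.2 + 0.08 + 2.47 + 0.28) / 7 = 0.5900%
Σ(r − μ)² = 5.9806; sample σ = √(5.9806/6) = 0.9984%
VaR = −(μ − z·σ) = −(0.5900 − 1.645 × 0.9984) = −(-1.0524) = 1.0524%

1.05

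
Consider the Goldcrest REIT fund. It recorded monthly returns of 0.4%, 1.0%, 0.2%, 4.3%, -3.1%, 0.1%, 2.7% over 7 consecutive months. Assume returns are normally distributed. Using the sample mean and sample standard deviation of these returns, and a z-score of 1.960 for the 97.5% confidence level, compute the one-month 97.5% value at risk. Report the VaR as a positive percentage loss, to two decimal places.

r̄ = (0.4 + 1 + 0.2 + 4.3 − 3.1 + 0.1 + 2.7) / 7 = 0.8000%
Σ(r − r̄)² = 32.1200; sample σ = √(32.1200/6) = 2.3137%
VaR = −(r̄ − z·σ) = −(0.8000 − 1.960 × 2.3137) = −(-3.7349) = 3.7349%

3.73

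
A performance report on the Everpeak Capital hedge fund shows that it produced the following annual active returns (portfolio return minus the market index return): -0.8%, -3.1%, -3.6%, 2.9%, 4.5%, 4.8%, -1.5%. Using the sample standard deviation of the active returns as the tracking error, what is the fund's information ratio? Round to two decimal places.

0.13

Mean return r̄ = 3.20 / 7 = 0.4571%
Sample std dev = √[75.6971 / 6] = 3.5519%
IR = r̄ / tracking error = 0.4571 / 3.5519 = 0.1287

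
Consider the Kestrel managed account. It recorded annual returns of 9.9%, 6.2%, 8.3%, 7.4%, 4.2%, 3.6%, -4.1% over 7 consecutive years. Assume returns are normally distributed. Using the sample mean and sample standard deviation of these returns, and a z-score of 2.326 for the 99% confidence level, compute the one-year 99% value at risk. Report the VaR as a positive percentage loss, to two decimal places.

5.65

Mean return r̄ = 35.50 / 7 = 5.0714%
Sample σ = √[Σ(r − r̄)² / 6] = √[127.4743 / 6] = √21.2457 = 4.6093%
VaR = −(r̄ − z·σ) = −(5.0714 − 2.326 × 4.6093) = −(-5.6498) = 5.6498%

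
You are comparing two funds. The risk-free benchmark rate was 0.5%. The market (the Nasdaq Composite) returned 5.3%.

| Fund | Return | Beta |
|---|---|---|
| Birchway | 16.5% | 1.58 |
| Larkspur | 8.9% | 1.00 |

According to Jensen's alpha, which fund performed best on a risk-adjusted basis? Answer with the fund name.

Birchway: α = 16.5% − [0.5% + 1.58 × (5.3% − 0.5%)] = 8.416
Larkspur: α = 8.9% − [0.5% + 1.00 × (5.3% − 0.5%)] = 3.600
Highest: Birchway (8.416).

Birchway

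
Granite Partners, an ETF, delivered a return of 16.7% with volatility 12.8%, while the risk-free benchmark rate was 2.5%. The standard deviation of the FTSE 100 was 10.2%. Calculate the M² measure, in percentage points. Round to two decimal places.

13.82

Sharpe = (Rp − Rf) / σp = (16.7% − 2.5%) / 12.8% = 1.1094
M² = Rf + Sharpe × σm = 2.5% + 1.1094 × 10.2% = 13.8159%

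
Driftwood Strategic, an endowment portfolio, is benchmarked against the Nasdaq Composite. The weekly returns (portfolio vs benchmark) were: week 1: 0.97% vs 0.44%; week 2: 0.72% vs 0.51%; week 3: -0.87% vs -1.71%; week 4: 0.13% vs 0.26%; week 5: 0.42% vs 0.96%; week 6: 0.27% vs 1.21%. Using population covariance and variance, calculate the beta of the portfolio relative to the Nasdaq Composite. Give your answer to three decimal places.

0.482

r̄p = 0.2733%,  r̄m = 0.2783%
Cov = Σ(rp − r̄p)(rm − r̄m) / 6 = 0.4315
Var(rm) = Σ(rm − r̄m)² / 6 = 0.8944
β = Cov / Var = 0.4315 / 0.8944 = 0.4824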